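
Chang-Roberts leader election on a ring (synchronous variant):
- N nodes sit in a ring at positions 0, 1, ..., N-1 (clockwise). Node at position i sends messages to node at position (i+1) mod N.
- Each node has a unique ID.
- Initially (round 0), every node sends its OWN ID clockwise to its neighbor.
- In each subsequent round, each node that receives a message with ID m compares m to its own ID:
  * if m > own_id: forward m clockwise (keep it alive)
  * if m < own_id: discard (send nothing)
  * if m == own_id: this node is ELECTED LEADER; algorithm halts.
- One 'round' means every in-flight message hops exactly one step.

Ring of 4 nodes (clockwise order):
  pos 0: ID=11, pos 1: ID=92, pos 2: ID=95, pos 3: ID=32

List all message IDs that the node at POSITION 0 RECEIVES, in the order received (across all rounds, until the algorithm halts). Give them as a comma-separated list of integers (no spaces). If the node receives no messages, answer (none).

Round 1: pos1(id92) recv 11: drop; pos2(id95) recv 92: drop; pos3(id32) recv 95: fwd; pos0(id11) recv 32: fwd
Round 2: pos0(id11) recv 95: fwd; pos1(id92) recv 32: drop
Round 3: pos1(id92) recv 95: fwd
Round 4: pos2(id95) recv 95: ELECTED

Answer: 32,95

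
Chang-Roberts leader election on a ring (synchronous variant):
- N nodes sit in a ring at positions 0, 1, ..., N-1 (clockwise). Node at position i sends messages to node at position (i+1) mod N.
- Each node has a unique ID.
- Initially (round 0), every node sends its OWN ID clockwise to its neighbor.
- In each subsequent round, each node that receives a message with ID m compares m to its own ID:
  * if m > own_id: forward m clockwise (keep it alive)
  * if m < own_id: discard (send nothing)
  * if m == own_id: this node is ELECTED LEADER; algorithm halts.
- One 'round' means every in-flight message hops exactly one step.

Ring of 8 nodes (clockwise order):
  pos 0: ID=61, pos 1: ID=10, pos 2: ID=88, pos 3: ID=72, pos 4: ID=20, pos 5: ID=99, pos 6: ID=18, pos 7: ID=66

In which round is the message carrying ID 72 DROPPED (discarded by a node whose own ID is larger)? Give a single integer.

Answer: 2

Derivation:
Round 1: pos1(id10) recv 61: fwd; pos2(id88) recv 10: drop; pos3(id72) recv 88: fwd; pos4(id20) recv 72: fwd; pos5(id99) recv 20: drop; pos6(id18) recv 99: fwd; pos7(id66) recv 18: drop; pos0(id61) recv 66: fwd
Round 2: pos2(id88) recv 61: drop; pos4(id20) recv 88: fwd; pos5(id99) recv 72: drop; pos7(id66) recv 99: fwd; pos1(id10) recv 66: fwd
Round 3: pos5(id99) recv 88: drop; pos0(id61) recv 99: fwd; pos2(id88) recv 66: drop
Round 4: pos1(id10) recv 99: fwd
Round 5: pos2(id88) recv 99: fwd
Round 6: pos3(id72) recv 99: fwd
Round 7: pos4(id20) recv 99: fwd
Round 8: pos5(id99) recv 99: ELECTED
Message ID 72 originates at pos 3; dropped at pos 5 in round 2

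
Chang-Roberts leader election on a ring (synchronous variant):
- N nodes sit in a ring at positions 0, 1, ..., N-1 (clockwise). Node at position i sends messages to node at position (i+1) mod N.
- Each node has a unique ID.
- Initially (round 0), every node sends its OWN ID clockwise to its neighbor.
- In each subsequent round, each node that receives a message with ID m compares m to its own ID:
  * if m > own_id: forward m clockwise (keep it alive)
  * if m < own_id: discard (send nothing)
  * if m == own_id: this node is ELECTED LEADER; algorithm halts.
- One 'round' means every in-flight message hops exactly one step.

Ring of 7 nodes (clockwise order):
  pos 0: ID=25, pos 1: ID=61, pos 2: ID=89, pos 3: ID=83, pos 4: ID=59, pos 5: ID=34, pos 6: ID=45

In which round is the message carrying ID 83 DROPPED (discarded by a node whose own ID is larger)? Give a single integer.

Answer: 6

Derivation:
Round 1: pos1(id61) recv 25: drop; pos2(id89) recv 61: drop; pos3(id83) recv 89: fwd; pos4(id59) recv 83: fwd; pos5(id34) recv 59: fwd; pos6(id45) recv 34: drop; pos0(id25) recv 45: fwd
Round 2: pos4(id59) recv 89: fwd; pos5(id34) recv 83: fwd; pos6(id45) recv 59: fwd; pos1(id61) recv 45: drop
Round 3: pos5(id34) recv 89: fwd; pos6(id45) recv 83: fwd; pos0(id25) recv 59: fwd
Round 4: pos6(id45) recv 89: fwd; pos0(id25) recv 83: fwd; pos1(id61) recv 59: drop
Round 5: pos0(id25) recv 89: fwd; pos1(id61) recv 83: fwd
Round 6: pos1(id61) recv 89: fwd; pos2(id89) recv 83: drop
Round 7: pos2(id89) recv 89: ELECTED
Message ID 83 originates at pos 3; dropped at pos 2 in round 6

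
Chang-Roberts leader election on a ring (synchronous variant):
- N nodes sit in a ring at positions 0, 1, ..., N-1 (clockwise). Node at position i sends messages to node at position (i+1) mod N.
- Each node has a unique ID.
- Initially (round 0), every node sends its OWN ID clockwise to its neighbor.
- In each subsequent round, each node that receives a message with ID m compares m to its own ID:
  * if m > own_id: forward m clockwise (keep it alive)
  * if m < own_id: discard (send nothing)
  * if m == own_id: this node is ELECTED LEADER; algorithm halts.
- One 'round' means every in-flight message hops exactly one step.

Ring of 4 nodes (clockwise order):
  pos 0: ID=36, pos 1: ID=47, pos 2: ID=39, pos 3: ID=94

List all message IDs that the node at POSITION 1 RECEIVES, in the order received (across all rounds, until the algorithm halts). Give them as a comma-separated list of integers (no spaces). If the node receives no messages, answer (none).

Answer: 36,94

Derivation:
Round 1: pos1(id47) recv 36: drop; pos2(id39) recv 47: fwd; pos3(id94) recv 39: drop; pos0(id36) recv 94: fwd
Round 2: pos3(id94) recv 47: drop; pos1(id47) recv 94: fwd
Round 3: pos2(id39) recv 94: fwd
Round 4: pos3(id94) recv 94: ELECTED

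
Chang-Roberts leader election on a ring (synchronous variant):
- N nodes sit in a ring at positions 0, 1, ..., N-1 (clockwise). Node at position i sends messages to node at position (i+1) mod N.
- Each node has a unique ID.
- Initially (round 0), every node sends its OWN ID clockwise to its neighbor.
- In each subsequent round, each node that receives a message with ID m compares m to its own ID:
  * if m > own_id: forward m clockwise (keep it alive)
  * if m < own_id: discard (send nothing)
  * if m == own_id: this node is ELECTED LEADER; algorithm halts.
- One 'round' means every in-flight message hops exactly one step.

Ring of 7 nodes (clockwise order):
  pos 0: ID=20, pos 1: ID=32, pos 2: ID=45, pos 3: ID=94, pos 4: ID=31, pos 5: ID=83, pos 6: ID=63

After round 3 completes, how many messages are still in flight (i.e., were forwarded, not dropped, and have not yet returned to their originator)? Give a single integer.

Round 1: pos1(id32) recv 20: drop; pos2(id45) recv 32: drop; pos3(id94) recv 45: drop; pos4(id31) recv 94: fwd; pos5(id83) recv 31: drop; pos6(id63) recv 83: fwd; pos0(id20) recv 63: fwd
Round 2: pos5(id83) recv 94: fwd; pos0(id20) recv 83: fwd; pos1(id32) recv 63: fwd
Round 3: pos6(id63) recv 94: fwd; pos1(id32) recv 83: fwd; pos2(id45) recv 63: fwd
After round 3: 3 messages still in flight

Answer: 3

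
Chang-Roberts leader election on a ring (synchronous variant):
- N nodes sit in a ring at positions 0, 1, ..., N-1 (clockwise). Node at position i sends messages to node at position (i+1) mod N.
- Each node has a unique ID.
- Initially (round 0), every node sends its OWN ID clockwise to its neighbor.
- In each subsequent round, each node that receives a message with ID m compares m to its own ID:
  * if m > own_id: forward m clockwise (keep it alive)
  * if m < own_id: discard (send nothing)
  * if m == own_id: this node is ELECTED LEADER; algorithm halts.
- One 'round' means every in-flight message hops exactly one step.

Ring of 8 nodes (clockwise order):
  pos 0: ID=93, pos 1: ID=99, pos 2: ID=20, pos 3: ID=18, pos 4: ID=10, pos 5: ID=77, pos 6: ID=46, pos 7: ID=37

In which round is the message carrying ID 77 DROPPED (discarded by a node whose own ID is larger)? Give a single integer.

Answer: 3

Derivation:
Round 1: pos1(id99) recv 93: drop; pos2(id20) recv 99: fwd; pos3(id18) recv 20: fwd; pos4(id10) recv 18: fwd; pos5(id77) recv 10: drop; pos6(id46) recv 77: fwd; pos7(id37) recv 46: fwd; pos0(id93) recv 37: drop
Round 2: pos3(id18) recv 99: fwd; pos4(id10) recv 20: fwd; pos5(id77) recv 18: drop; pos7(id37) recv 77: fwd; pos0(id93) recv 46: drop
Round 3: pos4(id10) recv 99: fwd; pos5(id77) recv 20: drop; pos0(id93) recv 77: drop
Round 4: pos5(id77) recv 99: fwd
Round 5: pos6(id46) recv 99: fwd
Round 6: pos7(id37) recv 99: fwd
Round 7: pos0(id93) recv 99: fwd
Round 8: pos1(id99) recv 99: ELECTED
Message ID 77 originates at pos 5; dropped at pos 0 in round 3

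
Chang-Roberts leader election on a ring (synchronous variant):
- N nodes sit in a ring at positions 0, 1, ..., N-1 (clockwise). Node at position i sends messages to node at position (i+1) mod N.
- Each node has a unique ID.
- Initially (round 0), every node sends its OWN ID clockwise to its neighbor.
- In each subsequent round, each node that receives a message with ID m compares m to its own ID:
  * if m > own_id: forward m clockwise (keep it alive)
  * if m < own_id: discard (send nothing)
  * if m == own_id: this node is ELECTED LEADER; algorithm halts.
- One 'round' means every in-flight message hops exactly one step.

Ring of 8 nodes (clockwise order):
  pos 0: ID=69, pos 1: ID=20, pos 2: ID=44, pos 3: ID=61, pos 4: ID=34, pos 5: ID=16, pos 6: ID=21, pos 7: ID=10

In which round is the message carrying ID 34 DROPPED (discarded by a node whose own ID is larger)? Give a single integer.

Answer: 4

Derivation:
Round 1: pos1(id20) recv 69: fwd; pos2(id44) recv 20: drop; pos3(id61) recv 44: drop; pos4(id34) recv 61: fwd; pos5(id16) recv 34: fwd; pos6(id21) recv 16: drop; pos7(id10) recv 21: fwd; pos0(id69) recv 10: drop
Round 2: pos2(id44) recv 69: fwd; pos5(id16) recv 61: fwd; pos6(id21) recv 34: fwd; pos0(id69) recv 21: drop
Round 3: pos3(id61) recv 69: fwd; pos6(id21) recv 61: fwd; pos7(id10) recv 34: fwd
Round 4: pos4(id34) recv 69: fwd; pos7(id10) recv 61: fwd; pos0(id69) recv 34: drop
Round 5: pos5(id16) recv 69: fwd; pos0(id69) recv 61: drop
Round 6: pos6(id21) recv 69: fwd
Round 7: pos7(id10) recv 69: fwd
Round 8: pos0(id69) recv 69: ELECTED
Message ID 34 originates at pos 4; dropped at pos 0 in round 4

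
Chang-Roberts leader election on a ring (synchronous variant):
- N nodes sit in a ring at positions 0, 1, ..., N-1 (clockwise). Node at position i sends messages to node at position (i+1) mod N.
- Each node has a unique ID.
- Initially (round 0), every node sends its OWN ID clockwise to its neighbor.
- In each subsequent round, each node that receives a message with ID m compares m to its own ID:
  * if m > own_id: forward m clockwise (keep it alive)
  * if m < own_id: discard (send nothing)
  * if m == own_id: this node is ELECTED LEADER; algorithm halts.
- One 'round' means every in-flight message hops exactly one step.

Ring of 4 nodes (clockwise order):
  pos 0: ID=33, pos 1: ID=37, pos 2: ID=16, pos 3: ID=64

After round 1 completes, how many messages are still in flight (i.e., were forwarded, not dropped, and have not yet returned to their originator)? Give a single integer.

Answer: 2

Derivation:
Round 1: pos1(id37) recv 33: drop; pos2(id16) recv 37: fwd; pos3(id64) recv 16: drop; pos0(id33) recv 64: fwd
After round 1: 2 messages still in flight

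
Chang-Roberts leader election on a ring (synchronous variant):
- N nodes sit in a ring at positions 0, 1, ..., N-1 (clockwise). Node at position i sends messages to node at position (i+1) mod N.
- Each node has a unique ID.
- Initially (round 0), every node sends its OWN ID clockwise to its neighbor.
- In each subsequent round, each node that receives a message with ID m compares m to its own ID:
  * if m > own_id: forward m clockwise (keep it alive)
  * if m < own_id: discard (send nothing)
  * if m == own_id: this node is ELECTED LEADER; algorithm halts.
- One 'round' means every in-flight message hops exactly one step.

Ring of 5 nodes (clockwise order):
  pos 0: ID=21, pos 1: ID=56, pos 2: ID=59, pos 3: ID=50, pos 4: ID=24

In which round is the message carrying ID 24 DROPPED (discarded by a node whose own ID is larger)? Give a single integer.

Answer: 2

Derivation:
Round 1: pos1(id56) recv 21: drop; pos2(id59) recv 56: drop; pos3(id50) recv 59: fwd; pos4(id24) recv 50: fwd; pos0(id21) recv 24: fwd
Round 2: pos4(id24) recv 59: fwd; pos0(id21) recv 50: fwd; pos1(id56) recv 24: drop
Round 3: pos0(id21) recv 59: fwd; pos1(id56) recv 50: drop
Round 4: pos1(id56) recv 59: fwd
Round 5: pos2(id59) recv 59: ELECTED
Message ID 24 originates at pos 4; dropped at pos 1 in round 2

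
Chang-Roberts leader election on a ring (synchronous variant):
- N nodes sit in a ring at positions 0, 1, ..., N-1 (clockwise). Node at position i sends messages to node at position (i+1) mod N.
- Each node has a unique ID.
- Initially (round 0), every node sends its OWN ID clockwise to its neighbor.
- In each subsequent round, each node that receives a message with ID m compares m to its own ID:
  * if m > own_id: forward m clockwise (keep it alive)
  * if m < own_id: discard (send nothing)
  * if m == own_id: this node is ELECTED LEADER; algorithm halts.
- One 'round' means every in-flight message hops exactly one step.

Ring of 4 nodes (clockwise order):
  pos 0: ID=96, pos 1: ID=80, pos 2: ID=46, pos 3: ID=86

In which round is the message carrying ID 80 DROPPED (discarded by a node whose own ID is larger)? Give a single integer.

Answer: 2

Derivation:
Round 1: pos1(id80) recv 96: fwd; pos2(id46) recv 80: fwd; pos3(id86) recv 46: drop; pos0(id96) recv 86: drop
Round 2: pos2(id46) recv 96: fwd; pos3(id86) recv 80: drop
Round 3: pos3(id86) recv 96: fwd
Round 4: pos0(id96) recv 96: ELECTED
Message ID 80 originates at pos 1; dropped at pos 3 in round 2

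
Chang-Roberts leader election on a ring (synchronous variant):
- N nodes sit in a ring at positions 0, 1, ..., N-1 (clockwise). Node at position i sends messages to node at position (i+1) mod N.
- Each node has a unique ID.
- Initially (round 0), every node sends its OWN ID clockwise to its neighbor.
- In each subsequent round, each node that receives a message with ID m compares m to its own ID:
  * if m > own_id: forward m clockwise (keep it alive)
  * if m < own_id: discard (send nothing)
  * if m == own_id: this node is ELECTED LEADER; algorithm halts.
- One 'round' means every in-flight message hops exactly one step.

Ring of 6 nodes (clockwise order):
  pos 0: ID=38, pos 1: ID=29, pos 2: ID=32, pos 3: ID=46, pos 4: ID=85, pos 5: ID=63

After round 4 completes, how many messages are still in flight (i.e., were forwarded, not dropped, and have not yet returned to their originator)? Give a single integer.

Round 1: pos1(id29) recv 38: fwd; pos2(id32) recv 29: drop; pos3(id46) recv 32: drop; pos4(id85) recv 46: drop; pos5(id63) recv 85: fwd; pos0(id38) recv 63: fwd
Round 2: pos2(id32) recv 38: fwd; pos0(id38) recv 85: fwd; pos1(id29) recv 63: fwd
Round 3: pos3(id46) recv 38: drop; pos1(id29) recv 85: fwd; pos2(id32) recv 63: fwd
Round 4: pos2(id32) recv 85: fwd; pos3(id46) recv 63: fwd
After round 4: 2 messages still in flight

Answer: 2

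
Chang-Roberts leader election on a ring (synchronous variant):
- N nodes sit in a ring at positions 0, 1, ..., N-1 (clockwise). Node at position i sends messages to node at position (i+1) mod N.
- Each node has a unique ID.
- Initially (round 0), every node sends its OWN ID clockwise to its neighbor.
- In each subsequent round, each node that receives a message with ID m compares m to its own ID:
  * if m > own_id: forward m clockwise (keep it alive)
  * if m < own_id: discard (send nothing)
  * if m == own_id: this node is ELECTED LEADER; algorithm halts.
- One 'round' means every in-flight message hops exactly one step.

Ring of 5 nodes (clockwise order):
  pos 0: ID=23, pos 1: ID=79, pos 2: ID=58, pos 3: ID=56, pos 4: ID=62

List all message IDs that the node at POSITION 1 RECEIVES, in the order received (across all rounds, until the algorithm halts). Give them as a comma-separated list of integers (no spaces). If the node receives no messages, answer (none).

Answer: 23,62,79

Derivation:
Round 1: pos1(id79) recv 23: drop; pos2(id58) recv 79: fwd; pos3(id56) recv 58: fwd; pos4(id62) recv 56: drop; pos0(id23) recv 62: fwd
Round 2: pos3(id56) recv 79: fwd; pos4(id62) recv 58: drop; pos1(id79) recv 62: drop
Round 3: pos4(id62) recv 79: fwd
Round 4: pos0(id23) recv 79: fwd
Round 5: pos1(id79) recv 79: ELECTED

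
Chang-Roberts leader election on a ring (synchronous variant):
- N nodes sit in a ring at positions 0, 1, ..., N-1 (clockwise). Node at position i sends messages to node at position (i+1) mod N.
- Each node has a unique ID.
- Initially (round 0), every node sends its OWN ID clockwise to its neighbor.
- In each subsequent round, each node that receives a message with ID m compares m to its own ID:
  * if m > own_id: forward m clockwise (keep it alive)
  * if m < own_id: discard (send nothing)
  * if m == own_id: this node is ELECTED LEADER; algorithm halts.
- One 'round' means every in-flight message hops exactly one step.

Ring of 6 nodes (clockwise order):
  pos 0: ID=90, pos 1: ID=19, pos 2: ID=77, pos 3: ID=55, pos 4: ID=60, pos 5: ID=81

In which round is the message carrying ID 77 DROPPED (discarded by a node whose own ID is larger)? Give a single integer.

Round 1: pos1(id19) recv 90: fwd; pos2(id77) recv 19: drop; pos3(id55) recv 77: fwd; pos4(id60) recv 55: drop; pos5(id81) recv 60: drop; pos0(id90) recv 81: drop
Round 2: pos2(id77) recv 90: fwd; pos4(id60) recv 77: fwd
Round 3: pos3(id55) recv 90: fwd; pos5(id81) recv 77: drop
Round 4: pos4(id60) recv 90: fwd
Round 5: pos5(id81) recv 90: fwd
Round 6: pos0(id90) recv 90: ELECTED
Message ID 77 originates at pos 2; dropped at pos 5 in round 3

Answer: 3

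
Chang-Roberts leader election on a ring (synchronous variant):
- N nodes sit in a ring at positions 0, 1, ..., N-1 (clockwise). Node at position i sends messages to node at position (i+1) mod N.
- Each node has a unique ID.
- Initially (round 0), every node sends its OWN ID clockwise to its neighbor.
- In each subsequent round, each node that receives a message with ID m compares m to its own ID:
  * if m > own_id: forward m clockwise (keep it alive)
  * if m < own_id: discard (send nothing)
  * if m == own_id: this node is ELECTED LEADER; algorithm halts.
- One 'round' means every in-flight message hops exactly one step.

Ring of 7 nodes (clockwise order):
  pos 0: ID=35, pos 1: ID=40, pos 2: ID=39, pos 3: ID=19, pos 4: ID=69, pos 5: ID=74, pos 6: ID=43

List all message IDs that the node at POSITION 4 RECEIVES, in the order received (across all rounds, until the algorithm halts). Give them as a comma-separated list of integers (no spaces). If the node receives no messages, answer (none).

Round 1: pos1(id40) recv 35: drop; pos2(id39) recv 40: fwd; pos3(id19) recv 39: fwd; pos4(id69) recv 19: drop; pos5(id74) recv 69: drop; pos6(id43) recv 74: fwd; pos0(id35) recv 43: fwd
Round 2: pos3(id19) recv 40: fwd; pos4(id69) recv 39: drop; pos0(id35) recv 74: fwd; pos1(id40) recv 43: fwd
Round 3: pos4(id69) recv 40: drop; pos1(id40) recv 74: fwd; pos2(id39) recv 43: fwd
Round 4: pos2(id39) recv 74: fwd; pos3(id19) recv 43: fwd
Round 5: pos3(id19) recv 74: fwd; pos4(id69) recv 43: drop
Round 6: pos4(id69) recv 74: fwd
Round 7: pos5(id74) recv 74: ELECTED

Answer: 19,39,40,43,74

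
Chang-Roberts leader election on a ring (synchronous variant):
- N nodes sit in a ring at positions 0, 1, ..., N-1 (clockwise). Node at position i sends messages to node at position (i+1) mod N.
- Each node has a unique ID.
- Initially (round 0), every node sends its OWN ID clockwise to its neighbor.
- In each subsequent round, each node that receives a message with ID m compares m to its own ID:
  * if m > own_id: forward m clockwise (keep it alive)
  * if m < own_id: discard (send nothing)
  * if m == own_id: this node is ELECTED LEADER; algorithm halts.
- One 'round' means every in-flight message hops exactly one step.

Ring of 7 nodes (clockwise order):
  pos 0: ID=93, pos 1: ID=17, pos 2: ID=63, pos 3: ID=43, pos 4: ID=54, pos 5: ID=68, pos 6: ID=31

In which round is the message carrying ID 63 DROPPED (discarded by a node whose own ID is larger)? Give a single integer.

Answer: 3

Derivation:
Round 1: pos1(id17) recv 93: fwd; pos2(id63) recv 17: drop; pos3(id43) recv 63: fwd; pos4(id54) recv 43: drop; pos5(id68) recv 54: drop; pos6(id31) recv 68: fwd; pos0(id93) recv 31: drop
Round 2: pos2(id63) recv 93: fwd; pos4(id54) recv 63: fwd; pos0(id93) recv 68: drop
Round 3: pos3(id43) recv 93: fwd; pos5(id68) recv 63: drop
Round 4: pos4(id54) recv 93: fwd
Round 5: pos5(id68) recv 93: fwd
Round 6: pos6(id31) recv 93: fwd
Round 7: pos0(id93) recv 93: ELECTED
Message ID 63 originates at pos 2; dropped at pos 5 in round 3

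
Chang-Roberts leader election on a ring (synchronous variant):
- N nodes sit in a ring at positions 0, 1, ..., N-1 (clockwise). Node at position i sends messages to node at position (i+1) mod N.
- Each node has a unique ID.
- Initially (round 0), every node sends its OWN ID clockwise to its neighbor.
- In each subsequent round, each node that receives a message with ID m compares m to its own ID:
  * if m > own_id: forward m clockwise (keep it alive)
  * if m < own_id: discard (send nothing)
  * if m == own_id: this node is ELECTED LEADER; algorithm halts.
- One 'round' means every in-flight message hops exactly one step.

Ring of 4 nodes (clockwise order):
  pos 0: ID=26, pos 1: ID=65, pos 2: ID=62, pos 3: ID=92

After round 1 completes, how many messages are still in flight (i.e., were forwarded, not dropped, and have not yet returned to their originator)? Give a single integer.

Round 1: pos1(id65) recv 26: drop; pos2(id62) recv 65: fwd; pos3(id92) recv 62: drop; pos0(id26) recv 92: fwd
After round 1: 2 messages still in flight

Answer: 2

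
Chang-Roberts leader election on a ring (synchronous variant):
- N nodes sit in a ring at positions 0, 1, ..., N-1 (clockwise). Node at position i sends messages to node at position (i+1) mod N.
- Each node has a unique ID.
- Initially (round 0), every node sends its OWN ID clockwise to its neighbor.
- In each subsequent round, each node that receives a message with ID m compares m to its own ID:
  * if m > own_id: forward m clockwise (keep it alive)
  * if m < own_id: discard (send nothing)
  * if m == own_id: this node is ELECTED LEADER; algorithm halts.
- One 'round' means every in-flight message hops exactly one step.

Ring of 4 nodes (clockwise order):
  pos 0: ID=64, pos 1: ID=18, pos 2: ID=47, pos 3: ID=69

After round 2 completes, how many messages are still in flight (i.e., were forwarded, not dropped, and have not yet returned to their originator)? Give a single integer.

Round 1: pos1(id18) recv 64: fwd; pos2(id47) recv 18: drop; pos3(id69) recv 47: drop; pos0(id64) recv 69: fwd
Round 2: pos2(id47) recv 64: fwd; pos1(id18) recv 69: fwd
After round 2: 2 messages still in flight

Answer: 2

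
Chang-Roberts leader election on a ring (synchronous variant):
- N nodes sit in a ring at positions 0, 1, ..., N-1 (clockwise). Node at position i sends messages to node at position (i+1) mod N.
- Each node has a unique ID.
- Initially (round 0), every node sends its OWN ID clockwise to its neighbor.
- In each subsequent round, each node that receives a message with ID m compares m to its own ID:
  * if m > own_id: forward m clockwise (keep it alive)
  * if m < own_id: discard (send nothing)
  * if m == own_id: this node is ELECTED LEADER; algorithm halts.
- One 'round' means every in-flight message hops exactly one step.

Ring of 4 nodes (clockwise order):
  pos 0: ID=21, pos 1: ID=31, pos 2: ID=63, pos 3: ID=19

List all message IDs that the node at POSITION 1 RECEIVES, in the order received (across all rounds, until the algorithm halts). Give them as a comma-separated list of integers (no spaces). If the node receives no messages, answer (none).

Answer: 21,63

Derivation:
Round 1: pos1(id31) recv 21: drop; pos2(id63) recv 31: drop; pos3(id19) recv 63: fwd; pos0(id21) recv 19: drop
Round 2: pos0(id21) recv 63: fwd
Round 3: pos1(id31) recv 63: fwd
Round 4: pos2(id63) recv 63: ELECTED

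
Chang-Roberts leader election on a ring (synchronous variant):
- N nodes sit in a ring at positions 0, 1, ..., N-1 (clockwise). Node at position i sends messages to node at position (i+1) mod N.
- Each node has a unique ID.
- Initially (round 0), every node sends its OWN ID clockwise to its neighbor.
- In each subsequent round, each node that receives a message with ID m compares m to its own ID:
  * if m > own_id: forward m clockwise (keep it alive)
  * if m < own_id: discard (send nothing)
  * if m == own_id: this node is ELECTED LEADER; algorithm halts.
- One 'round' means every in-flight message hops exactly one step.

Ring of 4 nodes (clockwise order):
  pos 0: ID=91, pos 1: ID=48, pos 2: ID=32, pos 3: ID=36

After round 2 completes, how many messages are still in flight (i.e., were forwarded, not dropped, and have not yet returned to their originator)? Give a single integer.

Round 1: pos1(id48) recv 91: fwd; pos2(id32) recv 48: fwd; pos3(id36) recv 32: drop; pos0(id91) recv 36: drop
Round 2: pos2(id32) recv 91: fwd; pos3(id36) recv 48: fwd
After round 2: 2 messages still in flight

Answer: 2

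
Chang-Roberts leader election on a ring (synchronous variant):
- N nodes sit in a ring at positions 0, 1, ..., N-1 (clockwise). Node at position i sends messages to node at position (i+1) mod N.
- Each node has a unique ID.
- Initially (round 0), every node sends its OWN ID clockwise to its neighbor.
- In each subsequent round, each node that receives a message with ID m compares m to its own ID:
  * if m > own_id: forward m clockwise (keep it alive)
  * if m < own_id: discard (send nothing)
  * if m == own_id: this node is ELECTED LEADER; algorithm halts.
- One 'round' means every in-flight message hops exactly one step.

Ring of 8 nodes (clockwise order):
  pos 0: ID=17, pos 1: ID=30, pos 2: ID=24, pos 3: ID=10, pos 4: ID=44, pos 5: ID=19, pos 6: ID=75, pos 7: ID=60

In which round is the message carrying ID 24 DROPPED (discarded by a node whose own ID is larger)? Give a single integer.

Round 1: pos1(id30) recv 17: drop; pos2(id24) recv 30: fwd; pos3(id10) recv 24: fwd; pos4(id44) recv 10: drop; pos5(id19) recv 44: fwd; pos6(id75) recv 19: drop; pos7(id60) recv 75: fwd; pos0(id17) recv 60: fwd
Round 2: pos3(id10) recv 30: fwd; pos4(id44) recv 24: drop; pos6(id75) recv 44: drop; pos0(id17) recv 75: fwd; pos1(id30) recv 60: fwd
Round 3: pos4(id44) recv 30: drop; pos1(id30) recv 75: fwd; pos2(id24) recv 60: fwd
Round 4: pos2(id24) recv 75: fwd; pos3(id10) recv 60: fwd
Round 5: pos3(id10) recv 75: fwd; pos4(id44) recv 60: fwd
Round 6: pos4(id44) recv 75: fwd; pos5(id19) recv 60: fwd
Round 7: pos5(id19) recv 75: fwd; pos6(id75) recv 60: drop
Round 8: pos6(id75) recv 75: ELECTED
Message ID 24 originates at pos 2; dropped at pos 4 in round 2

Answer: 2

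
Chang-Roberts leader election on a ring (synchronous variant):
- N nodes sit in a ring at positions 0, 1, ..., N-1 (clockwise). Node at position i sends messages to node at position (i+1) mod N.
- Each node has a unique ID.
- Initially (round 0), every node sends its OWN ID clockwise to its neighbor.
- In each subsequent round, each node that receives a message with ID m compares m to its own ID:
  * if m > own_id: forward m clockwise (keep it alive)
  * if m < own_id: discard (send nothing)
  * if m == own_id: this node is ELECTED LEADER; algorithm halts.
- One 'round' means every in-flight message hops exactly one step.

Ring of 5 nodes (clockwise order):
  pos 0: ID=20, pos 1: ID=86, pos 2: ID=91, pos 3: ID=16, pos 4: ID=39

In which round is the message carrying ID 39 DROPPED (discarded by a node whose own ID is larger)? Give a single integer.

Answer: 2

Derivation:
Round 1: pos1(id86) recv 20: drop; pos2(id91) recv 86: drop; pos3(id16) recv 91: fwd; pos4(id39) recv 16: drop; pos0(id20) recv 39: fwd
Round 2: pos4(id39) recv 91: fwd; pos1(id86) recv 39: drop
Round 3: pos0(id20) recv 91: fwd
Round 4: pos1(id86) recv 91: fwd
Round 5: pos2(id91) recv 91: ELECTED
Message ID 39 originates at pos 4; dropped at pos 1 in round 2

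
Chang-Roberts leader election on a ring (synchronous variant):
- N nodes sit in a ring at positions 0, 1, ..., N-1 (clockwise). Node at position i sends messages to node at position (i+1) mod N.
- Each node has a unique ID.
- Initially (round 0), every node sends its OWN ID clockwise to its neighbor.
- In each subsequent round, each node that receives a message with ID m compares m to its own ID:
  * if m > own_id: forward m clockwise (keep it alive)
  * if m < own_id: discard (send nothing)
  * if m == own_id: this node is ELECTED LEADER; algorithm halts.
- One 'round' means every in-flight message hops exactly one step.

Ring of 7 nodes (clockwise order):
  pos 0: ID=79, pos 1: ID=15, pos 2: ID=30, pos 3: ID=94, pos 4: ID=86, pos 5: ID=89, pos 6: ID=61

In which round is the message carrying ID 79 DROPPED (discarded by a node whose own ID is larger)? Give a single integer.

Round 1: pos1(id15) recv 79: fwd; pos2(id30) recv 15: drop; pos3(id94) recv 30: drop; pos4(id86) recv 94: fwd; pos5(id89) recv 86: drop; pos6(id61) recv 89: fwd; pos0(id79) recv 61: drop
Round 2: pos2(id30) recv 79: fwd; pos5(id89) recv 94: fwd; pos0(id79) recv 89: fwd
Round 3: pos3(id94) recv 79: drop; pos6(id61) recv 94: fwd; pos1(id15) recv 89: fwd
Round 4: pos0(id79) recv 94: fwd; pos2(id30) recv 89: fwd
Round 5: pos1(id15) recv 94: fwd; pos3(id94) recv 89: drop
Round 6: pos2(id30) recv 94: fwd
Round 7: pos3(id94) recv 94: ELECTED
Message ID 79 originates at pos 0; dropped at pos 3 in round 3

Answer: 3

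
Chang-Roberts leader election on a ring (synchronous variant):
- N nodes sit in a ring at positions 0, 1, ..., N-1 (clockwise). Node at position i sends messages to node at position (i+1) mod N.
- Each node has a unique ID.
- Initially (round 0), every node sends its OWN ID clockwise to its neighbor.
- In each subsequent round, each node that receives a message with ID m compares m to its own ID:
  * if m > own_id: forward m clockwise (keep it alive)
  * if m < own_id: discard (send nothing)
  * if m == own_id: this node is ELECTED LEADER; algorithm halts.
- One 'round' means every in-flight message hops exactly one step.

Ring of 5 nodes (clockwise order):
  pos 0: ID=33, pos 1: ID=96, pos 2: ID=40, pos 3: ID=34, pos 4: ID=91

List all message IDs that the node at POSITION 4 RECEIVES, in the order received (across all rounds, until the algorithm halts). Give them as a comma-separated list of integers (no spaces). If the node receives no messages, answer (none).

Answer: 34,40,96

Derivation:
Round 1: pos1(id96) recv 33: drop; pos2(id40) recv 96: fwd; pos3(id34) recv 40: fwd; pos4(id91) recv 34: drop; pos0(id33) recv 91: fwd
Round 2: pos3(id34) recv 96: fwd; pos4(id91) recv 40: drop; pos1(id96) recv 91: drop
Round 3: pos4(id91) recv 96: fwd
Round 4: pos0(id33) recv 96: fwd
Round 5: pos1(id96) recv 96: ELECTED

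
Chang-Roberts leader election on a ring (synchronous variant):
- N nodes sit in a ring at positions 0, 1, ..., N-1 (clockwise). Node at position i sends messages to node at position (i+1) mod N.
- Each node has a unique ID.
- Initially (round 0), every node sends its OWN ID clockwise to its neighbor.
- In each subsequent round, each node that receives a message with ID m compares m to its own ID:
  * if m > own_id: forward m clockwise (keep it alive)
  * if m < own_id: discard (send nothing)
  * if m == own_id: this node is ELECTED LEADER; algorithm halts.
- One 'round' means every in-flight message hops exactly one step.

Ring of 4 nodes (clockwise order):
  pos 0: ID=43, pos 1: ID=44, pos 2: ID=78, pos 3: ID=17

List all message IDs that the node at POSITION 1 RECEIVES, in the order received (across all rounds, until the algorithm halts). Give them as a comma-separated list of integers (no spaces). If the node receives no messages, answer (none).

Answer: 43,78

Derivation:
Round 1: pos1(id44) recv 43: drop; pos2(id78) recv 44: drop; pos3(id17) recv 78: fwd; pos0(id43) recv 17: drop
Round 2: pos0(id43) recv 78: fwd
Round 3: pos1(id44) recv 78: fwd
Round 4: pos2(id78) recv 78: ELECTED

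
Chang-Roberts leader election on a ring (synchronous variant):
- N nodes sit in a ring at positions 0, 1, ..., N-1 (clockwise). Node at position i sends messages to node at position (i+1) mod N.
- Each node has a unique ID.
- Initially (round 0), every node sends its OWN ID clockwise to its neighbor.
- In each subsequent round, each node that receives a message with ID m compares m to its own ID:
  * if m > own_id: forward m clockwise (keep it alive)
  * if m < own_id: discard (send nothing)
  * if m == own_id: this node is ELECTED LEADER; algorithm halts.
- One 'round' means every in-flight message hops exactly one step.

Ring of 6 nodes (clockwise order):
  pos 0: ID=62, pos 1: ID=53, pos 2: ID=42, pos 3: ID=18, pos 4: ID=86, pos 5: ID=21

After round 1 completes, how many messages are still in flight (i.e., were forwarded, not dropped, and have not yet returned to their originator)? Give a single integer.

Round 1: pos1(id53) recv 62: fwd; pos2(id42) recv 53: fwd; pos3(id18) recv 42: fwd; pos4(id86) recv 18: drop; pos5(id21) recv 86: fwd; pos0(id62) recv 21: drop
After round 1: 4 messages still in flight

Answer: 4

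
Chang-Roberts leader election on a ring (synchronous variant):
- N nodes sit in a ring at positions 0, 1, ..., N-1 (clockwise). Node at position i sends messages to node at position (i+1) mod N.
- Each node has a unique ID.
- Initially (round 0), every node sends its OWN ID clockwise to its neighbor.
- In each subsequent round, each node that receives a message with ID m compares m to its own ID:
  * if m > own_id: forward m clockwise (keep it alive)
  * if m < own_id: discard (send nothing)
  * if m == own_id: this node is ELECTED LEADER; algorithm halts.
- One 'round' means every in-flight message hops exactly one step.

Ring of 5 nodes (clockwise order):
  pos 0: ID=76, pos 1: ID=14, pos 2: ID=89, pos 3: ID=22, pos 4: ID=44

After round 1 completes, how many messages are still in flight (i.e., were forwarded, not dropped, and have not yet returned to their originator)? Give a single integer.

Answer: 2

Derivation:
Round 1: pos1(id14) recv 76: fwd; pos2(id89) recv 14: drop; pos3(id22) recv 89: fwd; pos4(id44) recv 22: drop; pos0(id76) recv 44: drop
After round 1: 2 messages still in flight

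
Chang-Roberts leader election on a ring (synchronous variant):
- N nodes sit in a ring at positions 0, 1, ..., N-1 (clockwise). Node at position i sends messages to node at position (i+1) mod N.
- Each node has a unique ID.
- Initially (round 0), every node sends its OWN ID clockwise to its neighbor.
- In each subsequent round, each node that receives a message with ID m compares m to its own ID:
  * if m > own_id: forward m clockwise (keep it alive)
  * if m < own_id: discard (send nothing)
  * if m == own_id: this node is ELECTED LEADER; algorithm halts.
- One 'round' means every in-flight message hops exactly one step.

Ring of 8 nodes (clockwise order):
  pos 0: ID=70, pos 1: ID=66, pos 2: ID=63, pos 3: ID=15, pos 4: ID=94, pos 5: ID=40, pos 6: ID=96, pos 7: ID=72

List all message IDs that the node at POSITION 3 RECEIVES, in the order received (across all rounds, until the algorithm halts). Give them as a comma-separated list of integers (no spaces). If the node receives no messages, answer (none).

Answer: 63,66,70,72,96

Derivation:
Round 1: pos1(id66) recv 70: fwd; pos2(id63) recv 66: fwd; pos3(id15) recv 63: fwd; pos4(id94) recv 15: drop; pos5(id40) recv 94: fwd; pos6(id96) recv 40: drop; pos7(id72) recv 96: fwd; pos0(id70) recv 72: fwd
Round 2: pos2(id63) recv 70: fwd; pos3(id15) recv 66: fwd; pos4(id94) recv 63: drop; pos6(id96) recv 94: drop; pos0(id70) recv 96: fwd; pos1(id66) recv 72: fwd
Round 3: pos3(id15) recv 70: fwd; pos4(id94) recv 66: drop; pos1(id66) recv 96: fwd; pos2(id63) recv 72: fwd
Round 4: pos4(id94) recv 70: drop; pos2(id63) recv 96: fwd; pos3(id15) recv 72: fwd
Round 5: pos3(id15) recv 96: fwd; pos4(id94) recv 72: drop
Round 6: pos4(id94) recv 96: fwd
Round 7: pos5(id40) recv 96: fwd
Round 8: pos6(id96) recv 96: ELECTED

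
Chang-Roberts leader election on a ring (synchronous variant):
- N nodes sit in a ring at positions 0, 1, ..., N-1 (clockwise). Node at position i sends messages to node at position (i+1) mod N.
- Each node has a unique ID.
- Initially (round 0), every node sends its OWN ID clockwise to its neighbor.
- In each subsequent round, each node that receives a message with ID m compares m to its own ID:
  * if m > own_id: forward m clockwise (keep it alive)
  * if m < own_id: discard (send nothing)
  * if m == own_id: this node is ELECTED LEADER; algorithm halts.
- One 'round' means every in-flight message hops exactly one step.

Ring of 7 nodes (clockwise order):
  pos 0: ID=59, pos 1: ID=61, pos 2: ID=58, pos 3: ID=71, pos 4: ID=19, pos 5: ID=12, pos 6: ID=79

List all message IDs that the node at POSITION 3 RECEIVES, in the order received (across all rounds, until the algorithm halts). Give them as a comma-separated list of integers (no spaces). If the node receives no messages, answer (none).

Round 1: pos1(id61) recv 59: drop; pos2(id58) recv 61: fwd; pos3(id71) recv 58: drop; pos4(id19) recv 71: fwd; pos5(id12) recv 19: fwd; pos6(id79) recv 12: drop; pos0(id59) recv 79: fwd
Round 2: pos3(id71) recv 61: drop; pos5(id12) recv 71: fwd; pos6(id79) recv 19: drop; pos1(id61) recv 79: fwd
Round 3: pos6(id79) recv 71: drop; pos2(id58) recv 79: fwd
Round 4: pos3(id71) recv 79: fwd
Round 5: pos4(id19) recv 79: fwd
Round 6: pos5(id12) recv 79: fwd
Round 7: pos6(id79) recv 79: ELECTED

Answer: 58,61,79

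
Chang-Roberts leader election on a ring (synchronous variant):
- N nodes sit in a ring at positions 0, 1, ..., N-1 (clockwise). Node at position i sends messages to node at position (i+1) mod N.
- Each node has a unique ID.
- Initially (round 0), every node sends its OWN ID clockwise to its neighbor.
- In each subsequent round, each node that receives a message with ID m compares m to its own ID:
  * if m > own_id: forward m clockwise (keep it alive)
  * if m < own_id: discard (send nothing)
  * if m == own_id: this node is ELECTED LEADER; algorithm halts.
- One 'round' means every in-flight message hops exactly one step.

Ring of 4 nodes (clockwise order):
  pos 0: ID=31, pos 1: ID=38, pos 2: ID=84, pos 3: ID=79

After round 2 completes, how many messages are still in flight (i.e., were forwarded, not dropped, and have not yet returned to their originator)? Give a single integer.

Answer: 2

Derivation:
Round 1: pos1(id38) recv 31: drop; pos2(id84) recv 38: drop; pos3(id79) recv 84: fwd; pos0(id31) recv 79: fwd
Round 2: pos0(id31) recv 84: fwd; pos1(id38) recv 79: fwd
After round 2: 2 messages still in flight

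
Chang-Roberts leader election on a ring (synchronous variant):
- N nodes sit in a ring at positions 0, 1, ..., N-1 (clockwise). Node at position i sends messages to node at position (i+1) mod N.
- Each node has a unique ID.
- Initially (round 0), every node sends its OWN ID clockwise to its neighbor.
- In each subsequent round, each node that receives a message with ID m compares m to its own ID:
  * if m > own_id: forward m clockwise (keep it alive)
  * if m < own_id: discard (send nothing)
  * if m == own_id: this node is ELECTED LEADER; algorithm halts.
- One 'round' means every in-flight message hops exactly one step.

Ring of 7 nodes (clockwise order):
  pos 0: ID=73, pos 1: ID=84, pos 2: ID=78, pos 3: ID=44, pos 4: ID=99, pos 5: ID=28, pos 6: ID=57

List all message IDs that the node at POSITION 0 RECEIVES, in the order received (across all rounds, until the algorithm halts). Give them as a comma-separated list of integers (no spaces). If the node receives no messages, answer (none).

Round 1: pos1(id84) recv 73: drop; pos2(id78) recv 84: fwd; pos3(id44) recv 78: fwd; pos4(id99) recv 44: drop; pos5(id28) recv 99: fwd; pos6(id57) recv 28: drop; pos0(id73) recv 57: drop
Round 2: pos3(id44) recv 84: fwd; pos4(id99) recv 78: drop; pos6(id57) recv 99: fwd
Round 3: pos4(id99) recv 84: drop; pos0(id73) recv 99: fwd
Round 4: pos1(id84) recv 99: fwd
Round 5: pos2(id78) recv 99: fwd
Round 6: pos3(id44) recv 99: fwd
Round 7: pos4(id99) recv 99: ELECTED

Answer: 57,99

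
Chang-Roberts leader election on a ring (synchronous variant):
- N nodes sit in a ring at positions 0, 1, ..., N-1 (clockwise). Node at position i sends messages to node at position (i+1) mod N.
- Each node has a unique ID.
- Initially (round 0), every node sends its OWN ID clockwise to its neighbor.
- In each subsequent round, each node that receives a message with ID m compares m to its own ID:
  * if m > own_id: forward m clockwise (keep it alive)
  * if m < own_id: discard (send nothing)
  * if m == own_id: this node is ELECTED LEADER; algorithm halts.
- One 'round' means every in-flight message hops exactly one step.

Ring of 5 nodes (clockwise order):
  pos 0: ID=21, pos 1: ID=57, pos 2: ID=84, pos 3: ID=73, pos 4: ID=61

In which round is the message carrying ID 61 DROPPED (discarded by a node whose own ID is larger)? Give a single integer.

Round 1: pos1(id57) recv 21: drop; pos2(id84) recv 57: drop; pos3(id73) recv 84: fwd; pos4(id61) recv 73: fwd; pos0(id21) recv 61: fwd
Round 2: pos4(id61) recv 84: fwd; pos0(id21) recv 73: fwd; pos1(id57) recv 61: fwd
Round 3: pos0(id21) recv 84: fwd; pos1(id57) recv 73: fwd; pos2(id84) recv 61: drop
Round 4: pos1(id57) recv 84: fwd; pos2(id84) recv 73: drop
Round 5: pos2(id84) recv 84: ELECTED
Message ID 61 originates at pos 4; dropped at pos 2 in round 3

Answer: 3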